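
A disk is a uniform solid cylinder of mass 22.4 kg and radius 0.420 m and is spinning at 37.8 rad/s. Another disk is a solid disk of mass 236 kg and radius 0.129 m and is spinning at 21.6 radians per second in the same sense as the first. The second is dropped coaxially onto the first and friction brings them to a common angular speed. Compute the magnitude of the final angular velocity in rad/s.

The coupling torques are internal; angular momentum about the shared axis is conserved.
Moments of inertia: I_A = ½(22.4)(0.420)² = 1.976 kg·m²; I_B = ½(236)(0.129)² = 1.964 kg·m².
Taking A's sense as positive: L = (1.976)(37.8) + (1.964)(21.6) = 117.1 kg·m²·rad/s.
Combined I = 1.976 + 1.964 = 3.939 kg·m².
ω_f = L / I = 117.1 / 3.939 = 29.72 rad/s.

|ω_f| ≈ 29.7 rad/s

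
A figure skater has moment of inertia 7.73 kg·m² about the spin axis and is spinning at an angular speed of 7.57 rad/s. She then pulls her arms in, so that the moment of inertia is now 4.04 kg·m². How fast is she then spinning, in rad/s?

ω₂ ≈ 14.5 rad/s

Angular momentum about the spin axis is conserved since the torque about it is zero.
ω₂ = I₁ω₁ / I₂ = (7.730)(7.57 rad/s) / (4.040) = 14.48 rad/s.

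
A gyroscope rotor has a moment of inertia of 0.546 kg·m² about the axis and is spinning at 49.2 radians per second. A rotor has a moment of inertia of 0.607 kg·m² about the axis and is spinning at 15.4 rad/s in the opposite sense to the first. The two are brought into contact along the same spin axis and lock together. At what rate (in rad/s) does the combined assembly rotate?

|ω_f| ≈ 15.2 rad/s

The coupling torques are internal; angular momentum about the shared axis is conserved.
Taking A's sense as positive: L = (0.5460)(49.2) − (0.6070)(15.4) = 17.52 kg·m²·rad/s.
Combined I = 0.5460 + 0.6070 = 1.153 kg·m².
ω_f = L / I = 17.52 / 1.153 = 15.19 rad/s.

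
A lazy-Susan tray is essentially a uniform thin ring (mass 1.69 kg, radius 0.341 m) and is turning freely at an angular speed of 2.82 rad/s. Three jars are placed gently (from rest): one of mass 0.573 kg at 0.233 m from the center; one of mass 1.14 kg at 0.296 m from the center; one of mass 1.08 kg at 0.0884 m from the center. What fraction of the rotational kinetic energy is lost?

The added mass arrives with no angular momentum about the center, and any external torque about the center is negligible, so the system's angular momentum is conserved.
I_p = (1.69)(0.341)² = 0.1965 kg·m².
Added inertia Σmr² = (0.573)(0.233)² + (1.14)(0.296)² + (1.08)(0.0884)² = 0.1394 kg·m²; I_f = 0.1965 + 0.1394 = 0.3359 kg·m².
ω_f = I_p ω_i / I_f = (0.1965)(2.82) / 0.3359 = 1.650 rad/s.
KE_i = ½(0.1965)(2.820 rad/s)² = 0.7814 J; KE_f = ½(0.3359)(1.650)² = 0.4571 J.
Fraction lost = 0.4150.

fraction ≈ 0.415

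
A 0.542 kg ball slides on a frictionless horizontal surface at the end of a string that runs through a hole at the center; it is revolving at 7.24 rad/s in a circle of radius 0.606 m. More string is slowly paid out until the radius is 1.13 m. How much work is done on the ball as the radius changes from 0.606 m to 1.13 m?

The constraining force is radial, so m r² ω about the center is conserved.
ω₂ = ω₁ (r₁/r₂)² = (7.24)(0.606/1.13)² = 2.082 rad/s.
W = ΔKE = ½m(v₂² − v₁²) = -3.716 J.

W ≈ -3.72 J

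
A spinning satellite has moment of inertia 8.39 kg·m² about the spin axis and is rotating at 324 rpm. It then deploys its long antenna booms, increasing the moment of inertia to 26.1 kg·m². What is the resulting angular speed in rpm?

With no external torque about the axis, L is conserved: I₁ω₁ = I₂ω₂.
ω₂ = I₁ω₁ / I₂ = (8.390)(324 rpm) / (26.10) = 104.2 rpm.

ω₂ ≈ 104 rpm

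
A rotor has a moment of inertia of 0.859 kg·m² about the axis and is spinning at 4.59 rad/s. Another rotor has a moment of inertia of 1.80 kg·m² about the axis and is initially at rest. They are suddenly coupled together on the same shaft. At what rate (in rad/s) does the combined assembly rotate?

The coupling torques are internal; angular momentum about the shared axis is conserved.
Taking A's sense as positive: L = (0.8590)(4.59) = 3.943 kg·m²·rad/s.
Combined I = 0.8590 + 1.800 = 2.659 kg·m².
ω_f = L / I = 3.943 / 2.659 = 1.483 rad/s.

|ω_f| ≈ 1.48 rad/s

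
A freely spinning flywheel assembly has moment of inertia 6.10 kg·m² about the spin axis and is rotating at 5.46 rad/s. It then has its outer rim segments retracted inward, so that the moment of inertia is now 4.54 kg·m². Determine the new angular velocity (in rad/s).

No external torque acts about the spin axis, so angular momentum is conserved.
ω₂ = I₁ω₁ / I₂ = (6.100)(5.46 rad/s) / (4.540) = 7.336 rad/s.

ω₂ ≈ 7.34 rad/s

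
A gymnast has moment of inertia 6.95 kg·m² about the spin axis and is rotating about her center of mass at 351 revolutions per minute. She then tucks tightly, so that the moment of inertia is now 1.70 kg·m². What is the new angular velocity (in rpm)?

With no external torque about the axis, L is conserved: I₁ω₁ = I₂ω₂.
ω₂ = I₁ω₁ / I₂ = (6.950)(351 rpm) / (1.700) = 1435 rpm.

ω₂ ≈ 1430 rpm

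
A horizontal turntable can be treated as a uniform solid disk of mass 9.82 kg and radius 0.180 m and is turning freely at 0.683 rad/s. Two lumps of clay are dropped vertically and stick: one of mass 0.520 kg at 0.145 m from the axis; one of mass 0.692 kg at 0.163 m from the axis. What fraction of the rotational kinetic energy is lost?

The added mass arrives with no angular momentum about the axis, and any external torque about the axis is negligible, so the system's angular momentum is conserved.
I_p = ½(9.82)(0.180)² = 0.1591 kg·m².
Added inertia Σmr² = (0.520)(0.145)² + (0.692)(0.163)² = 0.02932 kg·m²; I_f = 0.1591 + 0.02932 = 0.1884 kg·m².
ω_f = I_p ω_i / I_f = (0.1591)(0.683) / 0.1884 = 0.5767 rad/s.
KE_i = ½(0.1591)(0.6830 rad/s)² = 0.03711 J; KE_f = ½(0.1884)(0.5767)² = 0.03133 J.
Fraction lost = 0.1556.

fraction ≈ 0.156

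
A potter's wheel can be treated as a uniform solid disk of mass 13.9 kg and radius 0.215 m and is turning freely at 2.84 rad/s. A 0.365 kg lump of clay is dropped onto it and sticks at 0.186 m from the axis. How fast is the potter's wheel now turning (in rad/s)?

The added mass arrives with no angular momentum about the axis, and any external torque about the axis is negligible, so the system's angular momentum is conserved.
I_p = ½(13.9)(0.215)² = 0.3213 kg·m².
Added inertia Σmr² = (0.365)(0.186)² = 0.01263 kg·m²; I_f = 0.3213 + 0.01263 = 0.3339 kg·m².
ω_f = I_p ω_i / I_f = (0.3213)(2.84) / 0.3339 = 2.733 rad/s.

ω_f ≈ 2.73 rad/s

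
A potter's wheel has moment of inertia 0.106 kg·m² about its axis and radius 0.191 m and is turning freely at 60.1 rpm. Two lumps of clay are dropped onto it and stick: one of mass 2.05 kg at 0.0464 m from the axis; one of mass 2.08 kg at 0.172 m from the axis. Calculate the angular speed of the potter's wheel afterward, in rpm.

The added mass arrives with no angular momentum about the axis, and any external torque about the axis is negligible, so the system's angular momentum is conserved.
Added inertia Σmr² = (2.05)(0.0464)² + (2.08)(0.172)² = 0.06595 kg·m²; I_f = 0.1060 + 0.06595 = 0.1719 kg·m².
ω_f = I_p ω_i / I_f = (0.1060)(60.1) / 0.1719 = 37.05 rpm.

ω_f ≈ 37.0 rpm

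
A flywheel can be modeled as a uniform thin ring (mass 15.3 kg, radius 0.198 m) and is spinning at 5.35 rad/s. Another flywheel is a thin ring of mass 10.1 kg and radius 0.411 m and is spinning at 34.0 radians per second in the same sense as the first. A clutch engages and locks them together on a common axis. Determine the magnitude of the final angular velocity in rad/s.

|ω_f| ≈ 26.5 rad/s

No external torque acts about the common axis, so total angular momentum is conserved.
Moments of inertia: I_A = (15.3)(0.198)² = 0.5998 kg·m²; I_B = (10.1)(0.411)² = 1.706 kg·m².
Taking A's sense as positive: L = (0.5998)(5.35) + (1.706)(34.0) = 61.22 kg·m²·rad/s.
Combined I = 0.5998 + 1.706 = 2.306 kg·m².
ω_f = L / I = 61.22 / 2.306 = 26.55 rad/s.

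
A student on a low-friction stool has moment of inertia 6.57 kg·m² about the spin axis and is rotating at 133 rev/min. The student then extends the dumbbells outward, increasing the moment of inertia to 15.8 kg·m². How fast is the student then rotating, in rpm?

ω₂ ≈ 55.3 rpm

Angular momentum about the spin axis is conserved since the torque about it is zero.
ω₂ = I₁ω₁ / I₂ = (6.570)(133 rpm) / (15.80) = 55.30 rpm.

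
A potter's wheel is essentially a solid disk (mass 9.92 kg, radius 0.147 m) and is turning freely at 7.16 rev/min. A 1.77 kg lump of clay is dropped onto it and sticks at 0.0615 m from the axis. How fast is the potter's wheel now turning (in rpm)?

ω_f ≈ 6.74 rpm

No external torque acts about the axis; L_before = L_after.
I_p = ½(9.92)(0.147)² = 0.1072 kg·m².
Added inertia Σmr² = (1.77)(0.0615)² = 0.006695 kg·m²; I_f = 0.1072 + 0.006695 = 0.1139 kg·m².
ω_f = I_p ω_i / I_f = (0.1072)(7.16) / 0.1139 = 6.739 rpm.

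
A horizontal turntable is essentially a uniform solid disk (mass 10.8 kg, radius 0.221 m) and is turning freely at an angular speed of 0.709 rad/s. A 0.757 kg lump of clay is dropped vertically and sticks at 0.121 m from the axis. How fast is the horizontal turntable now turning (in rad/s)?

ω_f ≈ 0.680 rad/s

The added mass arrives with no angular momentum about the axis, and any external torque about the axis is negligible, so the system's angular momentum is conserved.
I_p = ½(10.8)(0.221)² = 0.2637 kg·m².
Added inertia Σmr² = (0.757)(0.121)² = 0.01108 kg·m²; I_f = 0.2637 + 0.01108 = 0.2748 kg·m².
ω_f = I_p ω_i / I_f = (0.2637)(0.709) / 0.2748 = 0.6804 rad/s.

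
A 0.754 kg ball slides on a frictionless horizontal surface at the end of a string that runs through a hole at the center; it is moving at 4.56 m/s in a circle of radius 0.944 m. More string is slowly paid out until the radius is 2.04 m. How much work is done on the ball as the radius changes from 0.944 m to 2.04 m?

W ≈ -6.16 J

Central (radial) force ⇒ zero torque about the center ⇒ m v r is constant.
v₂ = v₁ r₁ / r₂ = (4.56)(0.944) / (2.04) = 2.110 m/s.
W = ΔKE = ½m(v₂² − v₁²) = -6.161 J.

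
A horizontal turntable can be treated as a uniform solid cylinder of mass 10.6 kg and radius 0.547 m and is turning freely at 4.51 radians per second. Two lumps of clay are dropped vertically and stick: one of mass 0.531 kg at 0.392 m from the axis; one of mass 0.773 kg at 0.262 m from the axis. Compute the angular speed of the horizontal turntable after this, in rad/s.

The added mass arrives with no angular momentum about the axis, and any external torque about the axis is negligible, so the system's angular momentum is conserved.
I_p = ½(10.6)(0.547)² = 1.586 kg·m².
Added inertia Σmr² = (0.531)(0.392)² + (0.773)(0.262)² = 0.1347 kg·m²; I_f = 1.586 + 0.1347 = 1.720 kg·m².
ω_f = I_p ω_i / I_f = (1.586)(4.51) / 1.720 = 4.157 rad/s.

ω_f ≈ 4.16 rad/s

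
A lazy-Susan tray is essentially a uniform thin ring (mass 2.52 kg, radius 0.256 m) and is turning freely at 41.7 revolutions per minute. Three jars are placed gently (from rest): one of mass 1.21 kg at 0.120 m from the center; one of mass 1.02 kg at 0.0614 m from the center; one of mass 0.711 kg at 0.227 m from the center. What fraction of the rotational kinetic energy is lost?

The added mass arrives with no angular momentum about the center, and any external torque about the center is negligible, so the system's angular momentum is conserved.
I_p = (2.52)(0.256)² = 0.1652 kg·m².
Added inertia Σmr² = (1.21)(0.120)² + (1.02)(0.0614)² + (0.711)(0.227)² = 0.05791 kg·m²; I_f = 0.1652 + 0.05791 = 0.2231 kg·m².
ω_f = I_p ω_i / I_f = (0.1652)(41.7) / 0.2231 = 30.87 rpm.
KE_i = ½(0.1652)(4.367 rad/s)² = 1.575 J; KE_f = ½(0.2231)(3.233)² = 1.166 J.
Fraction lost = 0.2596.

fraction ≈ 0.260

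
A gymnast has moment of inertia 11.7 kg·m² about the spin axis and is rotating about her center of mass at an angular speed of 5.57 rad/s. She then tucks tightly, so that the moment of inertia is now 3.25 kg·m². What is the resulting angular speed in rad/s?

ω₂ ≈ 20.1 rad/s

Angular momentum about the spin axis is conserved since the torque about it is zero.
ω₂ = I₁ω₁ / I₂ = (11.70)(5.57 rad/s) / (3.250) = 20.05 rad/s.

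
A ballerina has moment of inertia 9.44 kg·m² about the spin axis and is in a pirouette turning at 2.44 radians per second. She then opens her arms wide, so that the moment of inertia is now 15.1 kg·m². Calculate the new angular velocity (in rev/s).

With no external torque about the axis, L is conserved: I₁ω₁ = I₂ω₂.
ω₂ = I₁ω₁ / I₂ = (9.440)(2.44 rad/s) / (15.10) = 1.525 rad/s = 0.2428 rev/s.

ω₂ ≈ 0.243 rev/s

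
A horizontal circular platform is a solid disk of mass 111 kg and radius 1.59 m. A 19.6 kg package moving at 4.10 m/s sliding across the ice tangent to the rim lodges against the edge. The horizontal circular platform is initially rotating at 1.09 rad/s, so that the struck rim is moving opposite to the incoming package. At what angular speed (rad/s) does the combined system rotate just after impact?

|ω_f| ≈ 0.133 rad/s

About the central axle the impulsive forces during the collision are internal, so angular momentum about that axis is conserved.
I_p = ½(111)(1.59)² = 140.3 kg·m². Taking the sense of the package's angular momentum as positive, L_{package} = m v R = (19.6)(4.10)(1.59) = 127.8 kg·m²/s.
L_i = −I_p ω_p + m v R = −(140.3)(1.09) + 127.8 = -25.17 kg·m²/s.
After sticking, I_f = I_p + m R² = 140.3 + (19.6)(1.59)² = 189.9 kg·m².
ω_f = L_i / I_f = -25.17 / 189.9 = -0.1325 rad/s.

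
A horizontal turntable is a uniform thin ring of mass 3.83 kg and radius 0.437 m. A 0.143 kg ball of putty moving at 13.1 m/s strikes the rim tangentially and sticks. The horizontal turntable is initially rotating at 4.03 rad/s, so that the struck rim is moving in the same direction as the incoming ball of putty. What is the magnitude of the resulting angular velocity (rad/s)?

The axle reaction passes through the axle and exerts no torque about it; angular momentum about the axle is conserved through the impact.
I_p = (3.83)(0.437)² = 0.7314 kg·m². Taking the sense of the ball of putty's angular momentum as positive, L_{ball} = m v R = (0.143)(13.1)(0.437) = 0.8186 kg·m²/s.
L_i = +I_p ω_p + m v R = +(0.7314)(4.03) + 0.8186 = 3.766 kg·m²/s.
After sticking, I_f = I_p + m R² = 0.7314 + (0.143)(0.437)² = 0.7587 kg·m².
ω_f = L_i / I_f = 3.766 / 0.7587 = 4.964 rad/s.

|ω_f| ≈ 4.96 rad/s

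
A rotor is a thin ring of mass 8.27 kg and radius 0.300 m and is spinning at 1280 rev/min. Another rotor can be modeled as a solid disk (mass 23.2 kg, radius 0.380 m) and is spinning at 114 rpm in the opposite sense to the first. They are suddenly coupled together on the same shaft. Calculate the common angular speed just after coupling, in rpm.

|ω_f| ≈ 315 rpm

No external torque acts about the common axis, so total angular momentum is conserved.
Moments of inertia: I_A = (8.27)(0.300)² = 0.7443 kg·m²; I_B = ½(23.2)(0.380)² = 1.675 kg·m².
Taking A's sense as positive: L = (0.7443)(1280) − (1.675)(114) = 761.7 kg·m²·rpm.
Combined I = 0.7443 + 1.675 = 2.419 kg·m².
ω_f = L / I = 761.7 / 2.419 = 314.9 rpm.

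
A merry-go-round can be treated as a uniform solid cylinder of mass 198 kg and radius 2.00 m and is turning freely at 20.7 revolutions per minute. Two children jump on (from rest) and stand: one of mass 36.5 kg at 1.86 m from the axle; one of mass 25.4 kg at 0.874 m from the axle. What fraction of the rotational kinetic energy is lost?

The added mass arrives with no angular momentum about the axle, and any external torque about the axle is negligible, so the system's angular momentum is conserved.
I_p = ½(198)(2.00)² = 396.0 kg·m².
Added inertia Σmr² = (36.5)(1.86)² + (25.4)(0.874)² = 145.7 kg·m²; I_f = 396.0 + 145.7 = 541.7 kg·m².
ω_f = I_p ω_i / I_f = (396.0)(20.7) / 541.7 = 15.13 rpm.
KE_i = ½(396.0)(2.168 rad/s)² = 930.4 J; KE_f = ½(541.7)(1.585)² = 680.2 J.
Fraction lost = 0.2689.

fraction ≈ 0.269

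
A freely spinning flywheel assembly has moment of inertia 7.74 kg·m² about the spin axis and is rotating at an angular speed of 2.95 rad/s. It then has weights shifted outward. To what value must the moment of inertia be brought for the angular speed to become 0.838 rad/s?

Angular momentum about the spin axis is conserved since the torque about it is zero.
I₂ = I₁ω₁ / ω₂ = (7.74)(2.95) / (0.838) = 27.25 kg·m².

I₂ ≈ 27.2 kg·m²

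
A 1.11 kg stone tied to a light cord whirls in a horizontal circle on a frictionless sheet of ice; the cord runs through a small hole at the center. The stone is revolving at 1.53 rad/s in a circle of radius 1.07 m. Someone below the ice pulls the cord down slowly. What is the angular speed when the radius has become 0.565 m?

ω₂ ≈ 5.49 rad/s

The constraining force is radial, so m r² ω about the center is conserved.
ω₂ = ω₁ (r₁/r₂)² = (1.53)(1.07/0.565)² = 5.487 rad/s.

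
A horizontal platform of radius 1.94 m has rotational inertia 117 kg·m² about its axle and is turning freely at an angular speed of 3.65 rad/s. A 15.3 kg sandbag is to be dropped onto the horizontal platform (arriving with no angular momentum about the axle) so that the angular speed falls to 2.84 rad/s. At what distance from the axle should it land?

The added mass arrives with no angular momentum about the axle, and any external torque about the axle is negligible, so the system's angular momentum is conserved.
I_p ω_i = (I_p + m r²) ω_f ⇒ m r² = I_p(ω_i/ω_f − 1) = 117.0(3.65/2.84 − 1) = 33.37 kg·m².
r = √(33.37/15.3) = 1.477 m.

r ≈ 1.48 m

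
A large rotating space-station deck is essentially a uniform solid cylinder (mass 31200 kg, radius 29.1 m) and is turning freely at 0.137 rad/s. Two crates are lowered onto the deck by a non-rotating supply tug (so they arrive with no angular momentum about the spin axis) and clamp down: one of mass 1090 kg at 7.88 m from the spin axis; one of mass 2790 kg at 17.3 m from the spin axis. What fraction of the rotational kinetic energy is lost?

fraction ≈ 0.0640

The added mass arrives with no angular momentum about the spin axis, and any external torque about the spin axis is negligible, so the system's angular momentum is conserved.
I_p = ½(31200)(29.1)² = 1.321e+07 kg·m².
Added inertia Σmr² = (1090)(7.88)² + (2790)(17.3)² = 9.027e+05 kg·m²; I_f = 1.321e+07 + 9.027e+05 = 1.411e+07 kg·m².
ω_f = I_p ω_i / I_f = (1.321e+07)(0.137) / 1.411e+07 = 0.1282 rad/s.
KE_i = ½(1.321e+07)(0.1370 rad/s)² = 1.240e+05 J; KE_f = ½(1.411e+07)(0.1282)² = 1.160e+05 J.
Fraction lost = 0.06396.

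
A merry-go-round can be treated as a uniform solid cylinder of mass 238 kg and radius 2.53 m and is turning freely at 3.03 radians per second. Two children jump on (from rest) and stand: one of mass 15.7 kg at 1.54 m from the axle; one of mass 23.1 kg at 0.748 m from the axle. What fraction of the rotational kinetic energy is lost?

fraction ≈ 0.0618

The added mass arrives with no angular momentum about the axle, and any external torque about the axle is negligible, so the system's angular momentum is conserved.
I_p = ½(238)(2.53)² = 761.7 kg·m².
Added inertia Σmr² = (15.7)(1.54)² + (23.1)(0.748)² = 50.16 kg·m²; I_f = 761.7 + 50.16 = 811.9 kg·m².
ω_f = I_p ω_i / I_f = (761.7)(3.03) / 811.9 = 2.843 rad/s.
KE_i = ½(761.7)(3.030 rad/s)² = 3497 J; KE_f = ½(811.9)(2.843)² = 3281 J.
Fraction lost = 0.06178.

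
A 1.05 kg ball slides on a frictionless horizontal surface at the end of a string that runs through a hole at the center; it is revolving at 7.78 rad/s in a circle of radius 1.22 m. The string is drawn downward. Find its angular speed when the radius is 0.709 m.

ω₂ ≈ 23.0 rad/s

No torque about the axis ⇒ m r₁² ω₁ = m r₂² ω₂.
ω₂ = ω₁ (r₁/r₂)² = (7.78)(1.22/0.709)² = 23.04 rad/s.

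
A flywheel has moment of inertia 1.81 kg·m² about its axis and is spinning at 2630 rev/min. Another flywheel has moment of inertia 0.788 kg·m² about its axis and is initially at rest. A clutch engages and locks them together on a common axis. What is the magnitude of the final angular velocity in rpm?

|ω_f| ≈ 1830 rpm

No external torque acts about the common axis, so total angular momentum is conserved.
Taking A's sense as positive: L = (1.810)(2630) = 4760 kg·m²·rpm.
Combined I = 1.810 + 0.7880 = 2.598 kg·m².
ω_f = L / I = 4760 / 2.598 = 1832 rpm.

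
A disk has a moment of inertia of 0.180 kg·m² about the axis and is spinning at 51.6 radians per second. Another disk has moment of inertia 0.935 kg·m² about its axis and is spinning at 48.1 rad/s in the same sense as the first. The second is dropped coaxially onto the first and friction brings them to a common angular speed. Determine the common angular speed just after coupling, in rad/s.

|ω_f| ≈ 48.7 rad/s

No external torque acts about the common axis, so total angular momentum is conserved.
Taking A's sense as positive: L = (0.1800)(51.6) + (0.9350)(48.1) = 54.26 kg·m²·rad/s.
Combined I = 0.1800 + 0.9350 = 1.115 kg·m².
ω_f = L / I = 54.26 / 1.115 = 48.67 rad/s.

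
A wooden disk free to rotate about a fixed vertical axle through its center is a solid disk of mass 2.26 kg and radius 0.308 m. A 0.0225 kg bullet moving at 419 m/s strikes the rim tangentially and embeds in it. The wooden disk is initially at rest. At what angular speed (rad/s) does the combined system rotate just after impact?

About the axle the impulsive forces during the collision are internal, so angular momentum about that axis is conserved.
I_p = ½(2.26)(0.308)² = 0.1072 kg·m². Taking the sense of the bullet's angular momentum as positive, L_{bullet} = m v R = (0.0225)(419)(0.308) = 2.904 kg·m²/s.
L_i = 0 + 2.904 = 2.904 kg·m²/s.
After sticking, I_f = I_p + m R² = 0.1072 + (0.0225)(0.308)² = 0.1093 kg·m².
ω_f = L_i / I_f = 2.904 / 0.1093 = 26.56 rad/s.

|ω_f| ≈ 26.6 rad/s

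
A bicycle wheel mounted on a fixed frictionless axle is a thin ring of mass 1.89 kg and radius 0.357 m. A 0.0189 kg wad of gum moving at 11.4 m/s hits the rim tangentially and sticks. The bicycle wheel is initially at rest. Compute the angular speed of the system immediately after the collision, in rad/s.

The axle reaction passes through the axle and exerts no torque about it; angular momentum about the axle is conserved through the impact.
I_p = (1.89)(0.357)² = 0.2409 kg·m². Taking the sense of the wad of gum's angular momentum as positive, L_{wad} = m v R = (0.0189)(11.4)(0.357) = 0.07692 kg·m²/s.
L_i = 0 + 0.07692 = 0.07692 kg·m²/s.
After sticking, I_f = I_p + m R² = 0.2409 + (0.0189)(0.357)² = 0.2433 kg·m².
ω_f = L_i / I_f = 0.07692 / 0.2433 = 0.3162 rad/s.

|ω_f| ≈ 0.316 rad/s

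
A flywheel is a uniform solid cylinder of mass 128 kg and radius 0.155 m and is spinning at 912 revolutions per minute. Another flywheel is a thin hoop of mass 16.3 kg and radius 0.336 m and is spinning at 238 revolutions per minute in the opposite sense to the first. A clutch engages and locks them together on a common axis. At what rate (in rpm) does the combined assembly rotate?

|ω_f| ≈ 285 rpm

No external torque acts about the common axis, so total angular momentum is conserved.
Moments of inertia: I_A = ½(128)(0.155)² = 1.538 kg·m²; I_B = (16.3)(0.336)² = 1.840 kg·m².
Taking A's sense as positive: L = (1.538)(912) − (1.840)(238) = 964.3 kg·m²·rpm.
Combined I = 1.538 + 1.840 = 3.378 kg·m².
ω_f = L / I = 964.3 / 3.378 = 285.5 rpm.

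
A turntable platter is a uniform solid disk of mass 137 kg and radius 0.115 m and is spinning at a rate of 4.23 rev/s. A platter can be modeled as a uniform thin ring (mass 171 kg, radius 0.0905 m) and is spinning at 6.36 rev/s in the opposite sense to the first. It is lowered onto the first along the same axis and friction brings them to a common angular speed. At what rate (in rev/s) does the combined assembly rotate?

|ω_f| ≈ 2.20 rev/s

No external torque acts about the common axis, so total angular momentum is conserved.
Moments of inertia: I_A = ½(137)(0.115)² = 0.9059 kg·m²; I_B = (171)(0.0905)² = 1.401 kg·m².
Taking A's sense as positive: L = (0.9059)(4.23) − (1.401)(6.36) = -5.075 kg·m²·rev/s.
Combined I = 0.9059 + 1.401 = 2.306 kg·m².
ω_f = L / I = -5.075 / 2.306 = -2.201 rev/s.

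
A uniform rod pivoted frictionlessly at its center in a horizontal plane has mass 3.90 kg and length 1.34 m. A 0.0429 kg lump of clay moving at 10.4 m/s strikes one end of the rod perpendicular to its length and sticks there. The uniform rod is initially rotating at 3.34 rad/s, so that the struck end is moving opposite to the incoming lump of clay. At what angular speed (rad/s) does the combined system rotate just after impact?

The axle reaction passes through the pivot and exerts no torque about it; angular momentum about the pivot is conserved through the impact.
I_p = (1/12)(3.90)(1.34)² = 0.5836 kg·m². Taking the sense of the lump of clay's angular momentum as positive, L_{lump} = m v R = (0.0429)(10.4)(1.34/2) = 0.2989 kg·m²/s.
L_i = −I_p ω_p + m v R = −(0.5836)(3.34) + 0.2989 = -1.650 kg·m²/s.
After sticking, I_f = I_p + m R² = 0.5836 + (0.0429)(1.34/2)² = 0.6028 kg·m².
ω_f = L_i / I_f = -1.650 / 0.6028 = -2.737 rad/s.

|ω_f| ≈ 2.74 rad/s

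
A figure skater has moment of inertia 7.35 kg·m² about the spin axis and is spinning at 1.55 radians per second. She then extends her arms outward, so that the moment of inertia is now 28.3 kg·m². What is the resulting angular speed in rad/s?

ω₂ ≈ 0.403 rad/s

No external torque acts about the spin axis, so angular momentum is conserved.
ω₂ = I₁ω₁ / I₂ = (7.350)(1.55 rad/s) / (28.30) = 0.4026 rad/s.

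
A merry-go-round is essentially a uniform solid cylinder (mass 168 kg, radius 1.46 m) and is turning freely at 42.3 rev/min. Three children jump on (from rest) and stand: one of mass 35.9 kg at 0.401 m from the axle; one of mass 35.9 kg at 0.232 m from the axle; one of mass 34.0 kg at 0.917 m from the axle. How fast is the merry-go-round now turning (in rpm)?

The added mass arrives with no angular momentum about the axle, and any external torque about the axle is negligible, so the system's angular momentum is conserved.
I_p = ½(168)(1.46)² = 179.1 kg·m².
Added inertia Σmr² = (35.9)(0.401)² + (35.9)(0.232)² + (34.0)(0.917)² = 36.30 kg·m²; I_f = 179.1 + 36.30 = 215.3 kg·m².
ω_f = I_p ω_i / I_f = (179.1)(42.3) / 215.3 = 35.17 rpm.

ω_f ≈ 35.2 rpm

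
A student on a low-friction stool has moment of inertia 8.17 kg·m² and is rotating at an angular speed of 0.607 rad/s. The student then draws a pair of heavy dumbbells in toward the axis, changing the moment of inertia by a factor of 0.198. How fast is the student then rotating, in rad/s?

ω₂ ≈ 3.07 rad/s

With no external torque about the axis, L is conserved: I₁ω₁ = I₂ω₂.
I₂ = 0.198 × 8.17 = 1.618 kg·m².
ω₂ = I₁ω₁ / I₂ = (8.170)(0.607 rad/s) / (1.618) = 3.066 rad/s.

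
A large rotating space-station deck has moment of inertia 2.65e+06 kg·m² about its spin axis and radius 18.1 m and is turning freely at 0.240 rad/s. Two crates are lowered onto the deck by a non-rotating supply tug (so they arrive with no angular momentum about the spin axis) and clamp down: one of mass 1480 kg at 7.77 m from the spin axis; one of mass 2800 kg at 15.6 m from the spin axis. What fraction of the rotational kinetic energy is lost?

No external torque acts about the spin axis; L_before = L_after.
Added inertia Σmr² = (1480)(7.77)² + (2800)(15.6)² = 7.708e+05 kg·m²; I_f = 2.650e+06 + 7.708e+05 = 3.421e+06 kg·m².
ω_f = I_p ω_i / I_f = (2.650e+06)(0.240) / 3.421e+06 = 0.1859 rad/s.
KE_i = ½(2.650e+06)(0.2400 rad/s)² = 76320 J; KE_f = ½(3.421e+06)(0.1859)² = 59120 J.
Fraction lost = 0.2253.

fraction ≈ 0.225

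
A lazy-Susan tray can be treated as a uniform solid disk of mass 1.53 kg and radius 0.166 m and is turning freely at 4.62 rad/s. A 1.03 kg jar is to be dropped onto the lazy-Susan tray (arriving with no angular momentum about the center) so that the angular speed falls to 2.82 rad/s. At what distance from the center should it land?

r ≈ 0.114 m

No external torque acts about the center; L_before = L_after.
I_p = ½(1.53)(0.166)² = 0.02108 kg·m².
I_p ω_i = (I_p + m r²) ω_f ⇒ m r² = I_p(ω_i/ω_f − 1) = 0.02108(4.62/2.82 − 1) = 0.01346 kg·m².
r = √(0.01346/1.03) = 0.1143 m.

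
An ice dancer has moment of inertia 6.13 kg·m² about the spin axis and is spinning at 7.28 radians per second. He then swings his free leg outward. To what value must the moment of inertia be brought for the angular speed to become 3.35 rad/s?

With no external torque about the axis, L is conserved: I₁ω₁ = I₂ω₂.
I₂ = I₁ω₁ / ω₂ = (6.13)(7.28) / (3.35) = 13.32 kg·m².

I₂ ≈ 13.3 kg·m²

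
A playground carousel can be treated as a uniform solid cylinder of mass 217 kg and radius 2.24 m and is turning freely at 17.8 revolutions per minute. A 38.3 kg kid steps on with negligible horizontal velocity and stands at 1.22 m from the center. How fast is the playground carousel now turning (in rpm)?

The added mass arrives with no angular momentum about the center, and any external torque about the center is negligible, so the system's angular momentum is conserved.
I_p = ½(217)(2.24)² = 544.4 kg·m².
Added inertia Σmr² = (38.3)(1.22)² = 57.01 kg·m²; I_f = 544.4 + 57.01 = 601.4 kg·m².
ω_f = I_p ω_i / I_f = (544.4)(17.8) / 601.4 = 16.11 rpm.

ω_f ≈ 16.1 rpm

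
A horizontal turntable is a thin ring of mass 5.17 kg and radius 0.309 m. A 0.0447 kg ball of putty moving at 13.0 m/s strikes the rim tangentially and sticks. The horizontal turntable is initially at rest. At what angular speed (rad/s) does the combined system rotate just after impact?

|ω_f| ≈ 0.361 rad/s

About the axle the impulsive forces during the collision are internal, so angular momentum about that axis is conserved.
I_p = (5.17)(0.309)² = 0.4936 kg·m². Taking the sense of the ball of putty's angular momentum as positive, L_{ball} = m v R = (0.0447)(13.0)(0.309) = 0.1796 kg·m²/s.
L_i = 0 + 0.1796 = 0.1796 kg·m²/s.
After sticking, I_f = I_p + m R² = 0.4936 + (0.0447)(0.309)² = 0.4979 kg·m².
ω_f = L_i / I_f = 0.1796 / 0.4979 = 0.3606 rad/s.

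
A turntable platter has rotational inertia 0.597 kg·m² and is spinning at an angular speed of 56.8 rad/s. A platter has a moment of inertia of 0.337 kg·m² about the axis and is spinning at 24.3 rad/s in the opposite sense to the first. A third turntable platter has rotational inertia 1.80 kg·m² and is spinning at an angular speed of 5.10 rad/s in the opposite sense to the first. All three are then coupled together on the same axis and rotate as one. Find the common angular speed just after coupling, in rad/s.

|ω_f| ≈ 6.05 rad/s

The coupling torques are internal; angular momentum about the shared axis is conserved.
Taking A's sense as positive: L = (0.5970)(56.8) − (0.3370)(24.3) − (1.800)(5.10) = 16.54 kg·m²·rad/s.
Combined I = 0.5970 + 0.3370 + 1.800 = 2.734 kg·m².
ω_f = L / I = 16.54 / 2.734 = 6.050 rad/s.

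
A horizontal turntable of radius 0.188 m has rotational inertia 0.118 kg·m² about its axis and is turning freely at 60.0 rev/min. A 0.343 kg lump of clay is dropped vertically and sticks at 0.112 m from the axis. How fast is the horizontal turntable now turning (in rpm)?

The added mass arrives with no angular momentum about the axis, and any external torque about the axis is negligible, so the system's angular momentum is conserved.
Added inertia Σmr² = (0.343)(0.112)² = 0.004303 kg·m²; I_f = 0.1180 + 0.004303 = 0.1223 kg·m².
ω_f = I_p ω_i / I_f = (0.1180)(60.0) / 0.1223 = 57.89 rpm.

ω_f ≈ 57.9 rpm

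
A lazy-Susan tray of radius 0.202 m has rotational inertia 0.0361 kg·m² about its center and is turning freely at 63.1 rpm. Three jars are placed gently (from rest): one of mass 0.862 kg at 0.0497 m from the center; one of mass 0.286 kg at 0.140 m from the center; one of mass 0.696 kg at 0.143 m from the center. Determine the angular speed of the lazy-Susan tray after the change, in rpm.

ω_f ≈ 39.2 rpm

The added mass arrives with no angular momentum about the center, and any external torque about the center is negligible, so the system's angular momentum is conserved.
Added inertia Σmr² = (0.862)(0.0497)² + (0.286)(0.140)² + (0.696)(0.143)² = 0.02197 kg·m²; I_f = 0.03610 + 0.02197 = 0.05807 kg·m².
ω_f = I_p ω_i / I_f = (0.03610)(63.1) / 0.05807 = 39.23 rpm.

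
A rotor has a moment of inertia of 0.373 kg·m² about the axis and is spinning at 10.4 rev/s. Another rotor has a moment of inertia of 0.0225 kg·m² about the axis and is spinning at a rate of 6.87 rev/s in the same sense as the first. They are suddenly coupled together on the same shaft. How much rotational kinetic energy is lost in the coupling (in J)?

The coupling torques are internal; angular momentum about the shared axis is conserved.
Taking A's sense as positive: L = (0.3730)(10.4) + (0.02250)(6.87) = 4.034 kg·m²·rev/s.
Combined I = 0.3730 + 0.02250 = 0.3955 kg·m².
ω_f = L / I = 4.034 / 0.3955 = 10.20 rev/s.
KE_i = ½ΣIω² = 817.3 J; KE_f = ½(0.3955)(64.08)² = 812.1 J.

ΔKE lost ≈ 5.22 J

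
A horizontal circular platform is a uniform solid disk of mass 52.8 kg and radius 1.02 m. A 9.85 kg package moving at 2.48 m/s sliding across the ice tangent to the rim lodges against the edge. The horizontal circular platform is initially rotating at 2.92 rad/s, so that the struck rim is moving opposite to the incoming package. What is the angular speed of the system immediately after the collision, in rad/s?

The axle reaction passes through the central axle and exerts no torque about it; angular momentum about the central axle is conserved through the impact.
I_p = ½(52.8)(1.02)² = 27.47 kg·m². Taking the sense of the package's angular momentum as positive, L_{package} = m v R = (9.85)(2.48)(1.02) = 24.92 kg·m²/s.
L_i = −I_p ω_p + m v R = −(27.47)(2.92) + 24.92 = -55.29 kg·m²/s.
After sticking, I_f = I_p + m R² = 27.47 + (9.85)(1.02)² = 37.71 kg·m².
ω_f = L_i / I_f = -55.29 / 37.71 = -1.466 rad/s.

|ω_f| ≈ 1.47 rad/s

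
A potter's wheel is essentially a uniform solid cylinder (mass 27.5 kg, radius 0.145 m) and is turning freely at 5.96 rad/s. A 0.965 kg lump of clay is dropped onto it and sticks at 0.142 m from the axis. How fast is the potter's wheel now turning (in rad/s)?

No external torque acts about the axis; L_before = L_after.
I_p = ½(27.5)(0.145)² = 0.2891 kg·m².
Added inertia Σmr² = (0.965)(0.142)² = 0.01946 kg·m²; I_f = 0.2891 + 0.01946 = 0.3086 kg·m².
ω_f = I_p ω_i / I_f = (0.2891)(5.96) / 0.3086 = 5.584 rad/s.

ω_f ≈ 5.58 rad/s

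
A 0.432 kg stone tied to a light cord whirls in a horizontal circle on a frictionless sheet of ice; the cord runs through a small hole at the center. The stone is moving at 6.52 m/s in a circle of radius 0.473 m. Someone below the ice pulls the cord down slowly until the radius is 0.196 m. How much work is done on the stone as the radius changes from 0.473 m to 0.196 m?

The only horizontal force on the mass is along the cord (radial), so it exerts no torque about the hole and angular momentum m v r is conserved.
v₂ = v₁ r₁ / r₂ = (6.52)(0.473) / (0.196) = 15.73 m/s.
W = ΔKE = ½m(v₂² − v₁²) = 44.29 J.

W ≈ 44.3 J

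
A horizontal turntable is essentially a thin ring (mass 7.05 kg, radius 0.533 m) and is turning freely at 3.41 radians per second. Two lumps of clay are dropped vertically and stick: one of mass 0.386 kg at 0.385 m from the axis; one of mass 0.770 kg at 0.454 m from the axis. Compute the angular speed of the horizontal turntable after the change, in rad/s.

ω_f ≈ 3.08 rad/s

The added mass arrives with no angular momentum about the axis, and any external torque about the axis is negligible, so the system's angular momentum is conserved.
I_p = (7.05)(0.533)² = 2.003 kg·m².
Added inertia Σmr² = (0.386)(0.385)² + (0.770)(0.454)² = 0.2159 kg·m²; I_f = 2.003 + 0.2159 = 2.219 kg·m².
ω_f = I_p ω_i / I_f = (2.003)(3.41) / 2.219 = 3.078 rad/s.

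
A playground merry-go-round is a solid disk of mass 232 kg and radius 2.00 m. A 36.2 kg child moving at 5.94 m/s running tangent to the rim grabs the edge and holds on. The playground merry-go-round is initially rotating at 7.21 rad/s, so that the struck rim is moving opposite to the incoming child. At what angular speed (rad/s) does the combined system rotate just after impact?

About the axle the impulsive forces during the collision are internal, so angular momentum about that axis is conserved.
I_p = ½(232)(2.00)² = 464.0 kg·m². Taking the sense of the child's angular momentum as positive, L_{child} = m v R = (36.2)(5.94)(2.00) = 430.1 kg·m²/s.
L_i = −I_p ω_p + m v R = −(464.0)(7.21) + 430.1 = -2915 kg·m²/s.
After sticking, I_f = I_p + m R² = 464.0 + (36.2)(2.00)² = 608.8 kg·m².
ω_f = L_i / I_f = -2915 / 608.8 = -4.789 rad/s.

|ω_f| ≈ 4.79 rad/s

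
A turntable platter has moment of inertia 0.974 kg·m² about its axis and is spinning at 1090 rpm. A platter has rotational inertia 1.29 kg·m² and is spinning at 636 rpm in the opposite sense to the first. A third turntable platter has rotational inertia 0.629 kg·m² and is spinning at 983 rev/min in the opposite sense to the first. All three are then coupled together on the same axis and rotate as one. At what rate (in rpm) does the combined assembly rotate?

No external torque acts about the common axis, so total angular momentum is conserved.
Taking A's sense as positive: L = (0.9740)(1090) − (1.290)(636) − (0.6290)(983) = -377.1 kg·m²·rpm.
Combined I = 0.9740 + 1.290 + 0.6290 = 2.893 kg·m².
ω_f = L / I = -377.1 / 2.893 = -130.3 rpm.

|ω_f| ≈ 130 rpm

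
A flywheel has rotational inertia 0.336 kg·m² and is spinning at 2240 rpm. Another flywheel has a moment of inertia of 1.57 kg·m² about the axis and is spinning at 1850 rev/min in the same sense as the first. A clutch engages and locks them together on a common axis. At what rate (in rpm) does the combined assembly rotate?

The coupling torques are internal; angular momentum about the shared axis is conserved.
Taking A's sense as positive: L = (0.3360)(2240) + (1.570)(1850) = 3657 kg·m²·rpm.
Combined I = 0.3360 + 1.570 = 1.906 kg·m².
ω_f = L / I = 3657 / 1.906 = 1919 rpm.

|ω_f| ≈ 1920 rpm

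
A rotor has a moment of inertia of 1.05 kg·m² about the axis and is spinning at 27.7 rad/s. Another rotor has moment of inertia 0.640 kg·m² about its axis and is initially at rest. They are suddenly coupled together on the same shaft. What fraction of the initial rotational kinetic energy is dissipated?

fraction ≈ 0.379

No external torque acts about the common axis, so total angular momentum is conserved.
Taking A's sense as positive: L = (1.050)(27.7) = 29.09 kg·m²·rad/s.
Combined I = 1.050 + 0.6400 = 1.690 kg·m².
ω_f = L / I = 29.09 / 1.690 = 17.21 rad/s.
KE_i = ½ΣIω² = 402.8 J; KE_f = ½(1.690)(17.21)² = 250.3 J.
Fraction dissipated = (KE_i − KE_f)/KE_i = 0.3787.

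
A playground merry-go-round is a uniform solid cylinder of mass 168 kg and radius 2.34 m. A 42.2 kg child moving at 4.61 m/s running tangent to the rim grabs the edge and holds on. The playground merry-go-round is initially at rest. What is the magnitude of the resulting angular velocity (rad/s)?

|ω_f| ≈ 0.659 rad/s

About the axle the impulsive forces during the collision are internal, so angular momentum about that axis is conserved.
I_p = ½(168)(2.34)² = 460.0 kg·m². Taking the sense of the child's angular momentum as positive, L_{child} = m v R = (42.2)(4.61)(2.34) = 455.2 kg·m²/s.
L_i = 0 + 455.2 = 455.2 kg·m²/s.
After sticking, I_f = I_p + m R² = 460.0 + (42.2)(2.34)² = 691.0 kg·m².
ω_f = L_i / I_f = 455.2 / 691.0 = 0.6588 rad/s.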